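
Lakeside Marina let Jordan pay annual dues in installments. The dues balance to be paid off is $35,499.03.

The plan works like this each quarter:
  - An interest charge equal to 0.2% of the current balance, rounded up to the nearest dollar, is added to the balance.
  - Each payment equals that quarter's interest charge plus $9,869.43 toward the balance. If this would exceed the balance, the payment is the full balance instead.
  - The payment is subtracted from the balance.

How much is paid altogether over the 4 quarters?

$35,666.03

Quarter 1: $35,499.03 +$71.00 interest = $35,570.03; pay $9,940.43 → $25,629.60
Quarter 2: $25,629.60 +$52.00 interest = $25,681.60; pay $9,921.43 → $15,760.17
Quarter 3: $15,760.17 +$32.00 interest = $15,792.17; pay $9,901.43 → $5,890.74
Quarter 4: $5,890.74 +$12.00 interest = $5,902.74; pay $5,902.74 → $0.00
Total paid: $35,666.03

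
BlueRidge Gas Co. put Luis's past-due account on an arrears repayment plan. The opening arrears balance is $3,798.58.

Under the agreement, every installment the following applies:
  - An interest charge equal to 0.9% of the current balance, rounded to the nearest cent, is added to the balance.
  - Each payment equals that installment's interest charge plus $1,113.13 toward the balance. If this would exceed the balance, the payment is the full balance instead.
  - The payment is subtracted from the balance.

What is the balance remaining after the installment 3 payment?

$459.19

Installment 1: $3,798.58 +$34.19 interest = $3,832.77; pay $1,147.32 → $2,685.45
Installment 2: $2,685.45 +$24.17 interest = $2,709.62; pay $1,137.30 → $1,572.32
Installment 3: $1,572.32 +$14.15 interest = $1,586.47; pay $1,127.28 → $459.19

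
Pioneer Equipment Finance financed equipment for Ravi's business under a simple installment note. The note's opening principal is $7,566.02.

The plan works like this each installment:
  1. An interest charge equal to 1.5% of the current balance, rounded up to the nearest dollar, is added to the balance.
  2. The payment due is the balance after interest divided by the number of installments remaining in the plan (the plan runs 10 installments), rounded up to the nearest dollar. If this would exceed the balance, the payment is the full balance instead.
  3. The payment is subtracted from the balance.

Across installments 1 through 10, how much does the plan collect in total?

Installment 1: opening $7,566.02; interest $114.00 → $7,680.02; payment $769.00; balance $6,911.02
Installment 2: opening $6,911.02; interest $104.00 → $7,015.02; payment $780.00; balance $6,235.02
Installment 3: opening $6,235.02; interest $94.00 → $6,329.02; payment $792.00; balance $5,537.02
Installment 4: opening $5,537.02; interest $84.00 → $5,621.02; payment $804.00; balance $4,817.02
Installment 5: opening $4,817.02; interest $73.00 → $4,890.02; payment $816.00; balance $4,074.02
Installment 6: opening $4,074.02; interest $62.00 → $4,136.02; payment $828.00; balance $3,308.02
Installment 7: opening $3,308.02; interest $50.00 → $3,358.02; payment $840.00; balance $2,518.02
Installment 8: opening $2,518.02; interest $38.00 → $2,556.02; payment $853.00; balance $1,703.02
Installment 9: opening $1,703.02; interest $26.00 → $1,729.02; payment $865.00; balance $864.02
Installment 10: opening $864.02; interest $13.00 → $877.02; payment $877.02; balance $0.00
Total paid: $8,224.02

$8,224.02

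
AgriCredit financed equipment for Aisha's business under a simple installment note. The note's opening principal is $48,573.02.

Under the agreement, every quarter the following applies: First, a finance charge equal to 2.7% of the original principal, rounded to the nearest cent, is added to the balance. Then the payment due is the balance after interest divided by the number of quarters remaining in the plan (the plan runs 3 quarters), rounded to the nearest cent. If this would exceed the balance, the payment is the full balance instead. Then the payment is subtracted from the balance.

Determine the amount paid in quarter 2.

Quarter 1: opening $48,573.02; interest $1,311.47 → $49,884.49; payment $16,628.16; balance $33,256.33
Quarter 2: opening $33,256.33; interest $1,311.47 → $34,567.80; payment $17,283.90; balance $17,283.90

$17,283.90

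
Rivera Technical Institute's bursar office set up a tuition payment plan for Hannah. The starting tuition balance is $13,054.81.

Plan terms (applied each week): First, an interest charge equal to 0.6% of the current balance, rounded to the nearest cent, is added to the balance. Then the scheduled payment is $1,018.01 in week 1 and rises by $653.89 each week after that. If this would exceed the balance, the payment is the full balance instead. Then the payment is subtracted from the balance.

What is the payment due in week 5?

$3,633.57

Week 1: $13,054.81 +$78.33 interest = $13,133.14; pay $1,018.01 → $12,115.13
Week 2: $12,115.13 +$72.69 interest = $12,187.82; pay $1,671.90 → $10,515.92
Week 3: $10,515.92 +$63.10 interest = $10,579.02; pay $2,325.79 → $8,253.23
Week 4: $8,253.23 +$49.52 interest = $8,302.75; pay $2,979.68 → $5,323.07
Week 5: $5,323.07 +$31.94 interest = $5,355.01; pay $3,633.57 → $1,721.44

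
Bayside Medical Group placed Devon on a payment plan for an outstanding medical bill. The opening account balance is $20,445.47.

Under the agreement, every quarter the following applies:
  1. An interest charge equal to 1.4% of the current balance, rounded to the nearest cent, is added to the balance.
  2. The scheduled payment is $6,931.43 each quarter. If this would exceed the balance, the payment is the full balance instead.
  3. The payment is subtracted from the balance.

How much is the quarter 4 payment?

$232.70

Quarter 1: $20,445.47 +$286.24 interest = $20,731.71; pay $6,931.43 → $13,800.28
Quarter 2: $13,800.28 +$193.20 interest = $13,993.48; pay $6,931.43 → $7,062.05
Quarter 3: $7,062.05 +$98.87 interest = $7,160.92; pay $6,931.43 → $229.49
Quarter 4: $229.49 +$3.21 interest = $232.70; pay $232.70 → $0.00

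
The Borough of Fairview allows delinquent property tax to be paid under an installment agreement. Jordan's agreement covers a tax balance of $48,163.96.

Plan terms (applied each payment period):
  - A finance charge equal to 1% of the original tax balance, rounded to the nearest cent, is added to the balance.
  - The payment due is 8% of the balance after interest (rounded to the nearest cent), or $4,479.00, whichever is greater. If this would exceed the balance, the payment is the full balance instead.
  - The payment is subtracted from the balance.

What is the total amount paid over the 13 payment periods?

Payment period 1: opening $48,163.96; interest $481.64 → $48,645.60; payment $4,479.00; balance $44,166.60
Payment period 2: opening $44,166.60; interest $481.64 → $44,648.24; payment $4,479.00; balance $40,169.24
Payment period 3: opening $40,169.24; interest $481.64 → $40,650.88; payment $4,479.00; balance $36,171.88
Payment period 4: opening $36,171.88; interest $481.64 → $36,653.52; payment $4,479.00; balance $32,174.52
Payment period 5: opening $32,174.52; interest $481.64 → $32,656.16; payment $4,479.00; balance $28,177.16
Payment period 6: opening $28,177.16; interest $481.64 → $28,658.80; payment $4,479.00; balance $24,179.80
Payment period 7: opening $24,179.80; interest $481.64 → $24,661.44; payment $4,479.00; balance $20,182.44
Payment period 8: opening $20,182.44; interest $481.64 → $20,664.08; payment $4,479.00; balance $16,185.08
Payment period 9: opening $16,185.08; interest $481.64 → $16,666.72; payment $4,479.00; balance $12,187.72
Payment period 10: opening $12,187.72; interest $481.64 → $12,669.36; payment $4,479.00; balance $8,190.36
Payment period 11: opening $8,190.36; interest $481.64 → $8,672.00; payment $4,479.00; balance $4,193.00
Payment period 12: opening $4,193.00; interest $481.64 → $4,674.64; payment $4,479.00; balance $195.64
Payment period 13: opening $195.64; interest $481.64 → $677.28; payment $677.28; balance $0.00
Total paid: $54,425.28

$54,425.28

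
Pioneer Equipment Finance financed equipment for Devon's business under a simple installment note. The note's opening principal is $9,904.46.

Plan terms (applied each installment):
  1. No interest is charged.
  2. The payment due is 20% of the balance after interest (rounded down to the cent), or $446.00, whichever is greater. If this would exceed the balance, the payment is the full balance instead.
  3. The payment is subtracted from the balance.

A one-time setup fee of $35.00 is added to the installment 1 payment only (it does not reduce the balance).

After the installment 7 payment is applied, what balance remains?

$2,077.13

Installment 1: opening $9,904.46; payment $1,980.89 (+ $35.00 fee); balance $7,923.57
Installment 2: opening $7,923.57; payment $1,584.71; balance $6,338.86
Installment 3: opening $6,338.86; payment $1,267.77; balance $5,071.09
Installment 4: opening $5,071.09; payment $1,014.21; balance $4,056.88
Installment 5: opening $4,056.88; payment $811.37; balance $3,245.51
Installment 6: opening $3,245.51; payment $649.10; balance $2,596.41
Installment 7: opening $2,596.41; payment $519.28; balance $2,077.13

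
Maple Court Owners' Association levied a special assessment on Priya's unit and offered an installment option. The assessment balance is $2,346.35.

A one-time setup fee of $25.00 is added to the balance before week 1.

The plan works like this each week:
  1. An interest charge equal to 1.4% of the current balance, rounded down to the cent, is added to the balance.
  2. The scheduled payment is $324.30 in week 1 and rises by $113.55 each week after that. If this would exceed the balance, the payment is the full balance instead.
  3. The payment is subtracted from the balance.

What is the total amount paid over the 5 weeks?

$2,479.98

Week 1: $2,371.35 +$33.19 interest = $2,404.54; pay $324.30 → $2,080.24
Week 2: $2,080.24 +$29.12 interest = $2,109.36; pay $437.85 → $1,671.51
Week 3: $1,671.51 +$23.40 interest = $1,694.91; pay $551.40 → $1,143.51
Week 4: $1,143.51 +$16.00 interest = $1,159.51; pay $664.95 → $494.56
Week 5: $494.56 +$6.92 interest = $501.48; pay $501.48 → $0.00
Total paid: $2,479.98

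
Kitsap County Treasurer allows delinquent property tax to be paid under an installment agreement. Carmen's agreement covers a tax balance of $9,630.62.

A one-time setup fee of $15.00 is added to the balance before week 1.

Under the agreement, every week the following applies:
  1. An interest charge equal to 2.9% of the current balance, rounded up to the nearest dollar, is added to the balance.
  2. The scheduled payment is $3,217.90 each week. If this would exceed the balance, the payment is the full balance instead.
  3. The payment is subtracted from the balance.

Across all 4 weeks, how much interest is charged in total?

$599.00

Week 1: opening $9,645.62; interest $280.00 → $9,925.62; payment $3,217.90; balance $6,707.72
Week 2: opening $6,707.72; interest $195.00 → $6,902.72; payment $3,217.90; balance $3,684.82
Week 3: opening $3,684.82; interest $107.00 → $3,791.82; payment $3,217.90; balance $573.92
Week 4: opening $573.92; interest $17.00 → $590.92; payment $590.92; balance $0.00
Total interest: $280.00 + $195.00 + $107.00 + $17.00 = $599.00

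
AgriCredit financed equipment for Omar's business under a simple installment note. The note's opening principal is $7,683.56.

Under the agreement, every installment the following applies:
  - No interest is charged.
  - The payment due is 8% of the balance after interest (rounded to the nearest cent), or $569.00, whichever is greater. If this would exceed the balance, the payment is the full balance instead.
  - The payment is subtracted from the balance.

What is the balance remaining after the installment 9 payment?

$2,516.88

Installment 1: opening $7,683.56; payment $614.68; balance $7,068.88
Installment 2: opening $7,068.88; payment $569.00; balance $6,499.88
Installment 3: opening $6,499.88; payment $569.00; balance $5,930.88
Installment 4: opening $5,930.88; payment $569.00; balance $5,361.88
Installment 5: opening $5,361.88; payment $569.00; balance $4,792.88
Installment 6: opening $4,792.88; payment $569.00; balance $4,223.88
Installment 7: opening $4,223.88; payment $569.00; balance $3,654.88
Installment 8: opening $3,654.88; payment $569.00; balance $3,085.88
Installment 9: opening $3,085.88; payment $569.00; balance $2,516.88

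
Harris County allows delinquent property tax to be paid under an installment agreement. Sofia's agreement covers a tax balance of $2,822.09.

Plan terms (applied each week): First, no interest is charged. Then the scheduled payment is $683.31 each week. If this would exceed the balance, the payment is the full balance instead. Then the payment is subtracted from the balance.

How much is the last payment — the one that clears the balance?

$88.85

Week 1: opening $2,822.09; payment $683.31; balance $2,138.78
Week 2: opening $2,138.78; payment $683.31; balance $1,455.47
Week 3: opening $1,455.47; payment $683.31; balance $772.16
Week 4: opening $772.16; payment $683.31; balance $88.85
Week 5: opening $88.85; payment $88.85; balance $0.00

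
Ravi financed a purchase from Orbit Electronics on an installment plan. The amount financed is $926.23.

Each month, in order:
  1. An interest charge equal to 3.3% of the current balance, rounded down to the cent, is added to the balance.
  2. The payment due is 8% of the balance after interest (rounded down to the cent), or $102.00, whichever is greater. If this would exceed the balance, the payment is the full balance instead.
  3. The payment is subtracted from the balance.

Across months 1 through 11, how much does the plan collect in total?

Month 1: opening $926.23; interest $30.56 → $956.79; payment $102.00; balance $854.79
Month 2: opening $854.79; interest $28.20 → $882.99; payment $102.00; balance $780.99
Month 3: opening $780.99; interest $25.77 → $806.76; payment $102.00; balance $704.76
Month 4: opening $704.76; interest $23.25 → $728.01; payment $102.00; balance $626.01
Month 5: opening $626.01; interest $20.65 → $646.66; payment $102.00; balance $544.66
Month 6: opening $544.66; interest $17.97 → $562.63; payment $102.00; balance $460.63
Month 7: opening $460.63; interest $15.20 → $475.83; payment $102.00; balance $373.83
Month 8: opening $373.83; interest $12.33 → $386.16; payment $102.00; balance $284.16
Month 9: opening $284.16; interest $9.37 → $293.53; payment $102.00; balance $191.53
Month 10: opening $191.53; interest $6.32 → $197.85; payment $102.00; balance $95.85
Month 11: opening $95.85; interest $3.16 → $99.01; payment $99.01; balance $0.00
Total paid: $1,119.01

$1,119.01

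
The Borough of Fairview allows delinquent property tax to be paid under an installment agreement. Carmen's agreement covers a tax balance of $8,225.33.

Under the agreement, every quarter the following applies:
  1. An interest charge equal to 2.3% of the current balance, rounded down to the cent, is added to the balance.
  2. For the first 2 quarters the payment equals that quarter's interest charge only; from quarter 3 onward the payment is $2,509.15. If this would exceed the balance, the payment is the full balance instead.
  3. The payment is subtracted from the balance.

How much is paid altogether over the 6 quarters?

# | Opening | Interest | Payment | End bal
1 | $8,225.33 | $189.18 | $189.18 | $8,225.33
2 | $8,225.33 | $189.18 | $189.18 | $8,225.33
3 | $8,225.33 | $189.18 | $2,509.15 | $5,905.36
4 | $5,905.36 | $135.82 | $2,509.15 | $3,532.03
5 | $3,532.03 | $81.23 | $2,509.15 | $1,104.11
6 | $1,104.11 | $25.39 | $1,129.50 | $0.00
Total paid: $9,035.31

$9,035.31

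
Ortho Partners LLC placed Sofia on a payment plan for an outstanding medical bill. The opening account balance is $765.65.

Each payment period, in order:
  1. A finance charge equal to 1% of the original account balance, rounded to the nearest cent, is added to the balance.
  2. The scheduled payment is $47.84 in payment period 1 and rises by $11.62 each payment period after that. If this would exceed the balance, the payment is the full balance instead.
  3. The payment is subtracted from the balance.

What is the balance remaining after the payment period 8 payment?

$118.85

Payment period 1: opening $765.65; interest $7.66 → $773.31; payment $47.84; balance $725.47
Payment period 2: opening $725.47; interest $7.66 → $733.13; payment $59.46; balance $673.67
Payment period 3: opening $673.67; interest $7.66 → $681.33; payment $71.08; balance $610.25
Payment period 4: opening $610.25; interest $7.66 → $617.91; payment $82.70; balance $535.21
Payment period 5: opening $535.21; interest $7.66 → $542.87; payment $94.32; balance $448.55
Payment period 6: opening $448.55; interest $7.66 → $456.21; payment $105.94; balance $350.27
Payment period 7: opening $350.27; interest $7.66 → $357.93; payment $117.56; balance $240.37
Payment period 8: opening $240.37; interest $7.66 → $248.03; payment $129.18; balance $118.85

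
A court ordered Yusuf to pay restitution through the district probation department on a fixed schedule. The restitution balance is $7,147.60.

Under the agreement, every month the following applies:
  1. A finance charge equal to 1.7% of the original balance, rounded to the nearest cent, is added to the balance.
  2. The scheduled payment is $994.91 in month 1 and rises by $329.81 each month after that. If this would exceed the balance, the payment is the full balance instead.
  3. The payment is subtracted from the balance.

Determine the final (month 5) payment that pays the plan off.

# | Opening | Interest | Payment | End bal
1 | $7,147.60 | $121.51 | $994.91 | $6,274.20
2 | $6,274.20 | $121.51 | $1,324.72 | $5,070.99
3 | $5,070.99 | $121.51 | $1,654.53 | $3,537.97
4 | $3,537.97 | $121.51 | $1,984.34 | $1,675.14
5 | $1,675.14 | $121.51 | $1,796.65 | $0.00

$1,796.65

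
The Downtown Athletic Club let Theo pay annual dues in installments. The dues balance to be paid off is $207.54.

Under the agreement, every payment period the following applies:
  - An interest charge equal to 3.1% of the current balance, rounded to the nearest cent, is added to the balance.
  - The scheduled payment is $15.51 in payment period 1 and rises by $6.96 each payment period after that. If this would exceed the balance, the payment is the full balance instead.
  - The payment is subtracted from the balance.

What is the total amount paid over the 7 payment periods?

$238.56

Payment period 1: opening $207.54; interest $6.43 → $213.97; payment $15.51; balance $198.46
Payment period 2: opening $198.46; interest $6.15 → $204.61; payment $22.47; balance $182.14
Payment period 3: opening $182.14; interest $5.65 → $187.79; payment $29.43; balance $158.36
Payment period 4: opening $158.36; interest $4.91 → $163.27; payment $36.39; balance $126.88
Payment period 5: opening $126.88; interest $3.93 → $130.81; payment $43.35; balance $87.46
Payment period 6: opening $87.46; interest $2.71 → $90.17; payment $50.31; balance $39.86
Payment period 7: opening $39.86; interest $1.24 → $41.10; payment $41.10; balance $0.00
Total paid: $238.56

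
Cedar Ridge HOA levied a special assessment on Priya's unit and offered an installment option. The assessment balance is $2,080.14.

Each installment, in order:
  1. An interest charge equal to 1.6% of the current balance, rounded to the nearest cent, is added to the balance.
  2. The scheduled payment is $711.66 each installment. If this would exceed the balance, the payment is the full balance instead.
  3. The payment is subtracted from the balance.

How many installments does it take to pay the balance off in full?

4

# | Opening | Interest | Payment | End bal
1 | $2,080.14 | $33.28 | $711.66 | $1,401.76
2 | $1,401.76 | $22.43 | $711.66 | $712.53
3 | $712.53 | $11.40 | $711.66 | $12.27
4 | $12.27 | $0.20 | $12.47 | $0.00
Balance reaches $0.00 in installment 4.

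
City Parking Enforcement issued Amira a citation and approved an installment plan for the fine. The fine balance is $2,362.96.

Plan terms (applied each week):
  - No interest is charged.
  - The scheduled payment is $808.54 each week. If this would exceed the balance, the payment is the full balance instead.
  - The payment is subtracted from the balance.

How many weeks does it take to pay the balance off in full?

# | Opening | Payment | End bal
1 | $2,362.96 | $808.54 | $1,554.42
2 | $1,554.42 | $808.54 | $745.88
3 | $745.88 | $745.88 | $0.00
Balance reaches $0.00 in week 3.

3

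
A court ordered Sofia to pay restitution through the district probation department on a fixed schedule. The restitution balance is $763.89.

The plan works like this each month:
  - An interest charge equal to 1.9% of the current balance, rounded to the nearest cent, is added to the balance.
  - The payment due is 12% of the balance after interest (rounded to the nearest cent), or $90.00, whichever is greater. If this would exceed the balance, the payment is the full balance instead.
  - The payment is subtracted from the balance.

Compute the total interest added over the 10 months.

$76.56

# | Opening | Interest | Payment | End bal
1 | $763.89 | $14.51 | $93.41 | $684.99
2 | $684.99 | $13.01 | $90.00 | $608.00
3 | $608.00 | $11.55 | $90.00 | $529.55
4 | $529.55 | $10.06 | $90.00 | $449.61
5 | $449.61 | $8.54 | $90.00 | $368.15
6 | $368.15 | $6.99 | $90.00 | $285.14
7 | $285.14 | $5.42 | $90.00 | $200.56
8 | $200.56 | $3.81 | $90.00 | $114.37
9 | $114.37 | $2.17 | $90.00 | $26.54
10 | $26.54 | $0.50 | $27.04 | $0.00
Total interest: $14.51 + $13.01 + $11.55 + $10.06 + $8.54 + $6.99 + $5.42 + $3.81 + $2.17 + $0.50 = $76.56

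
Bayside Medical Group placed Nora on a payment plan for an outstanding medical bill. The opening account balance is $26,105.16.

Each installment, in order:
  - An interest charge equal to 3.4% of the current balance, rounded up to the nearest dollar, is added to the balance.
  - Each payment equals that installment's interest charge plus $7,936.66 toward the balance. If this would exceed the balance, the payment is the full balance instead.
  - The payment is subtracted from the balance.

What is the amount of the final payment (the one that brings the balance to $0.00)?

Installment 1: opening $26,105.16; interest $888.00 → $26,993.16; payment $8,824.66; balance $18,168.50
Installment 2: opening $18,168.50; interest $618.00 → $18,786.50; payment $8,554.66; balance $10,231.84
Installment 3: opening $10,231.84; interest $348.00 → $10,579.84; payment $8,284.66; balance $2,295.18
Installment 4: opening $2,295.18; interest $79.00 → $2,374.18; payment $2,374.18; balance $0.00

$2,374.18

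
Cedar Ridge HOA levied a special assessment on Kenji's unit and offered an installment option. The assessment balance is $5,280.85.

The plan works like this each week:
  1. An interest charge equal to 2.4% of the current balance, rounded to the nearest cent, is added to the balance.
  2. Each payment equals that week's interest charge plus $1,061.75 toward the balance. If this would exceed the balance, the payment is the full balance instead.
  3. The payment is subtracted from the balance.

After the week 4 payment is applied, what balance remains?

Week 1: opening $5,280.85; interest $126.74 → $5,407.59; payment $1,188.49; balance $4,219.10
Week 2: opening $4,219.10; interest $101.26 → $4,320.36; payment $1,163.01; balance $3,157.35
Week 3: opening $3,157.35; interest $75.78 → $3,233.13; payment $1,137.53; balance $2,095.60
Week 4: opening $2,095.60; interest $50.29 → $2,145.89; payment $1,112.04; balance $1,033.85

$1,033.85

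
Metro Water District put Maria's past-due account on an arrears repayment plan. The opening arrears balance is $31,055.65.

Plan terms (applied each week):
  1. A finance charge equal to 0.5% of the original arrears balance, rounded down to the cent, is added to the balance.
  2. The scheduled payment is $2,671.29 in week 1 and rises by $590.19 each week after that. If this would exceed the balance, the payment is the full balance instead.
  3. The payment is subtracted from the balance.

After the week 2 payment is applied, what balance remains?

$25,433.42

Week 1: opening $31,055.65; interest $155.27 → $31,210.92; payment $2,671.29; balance $28,539.63
Week 2: opening $28,539.63; interest $155.27 → $28,694.90; payment $3,261.48; balance $25,433.42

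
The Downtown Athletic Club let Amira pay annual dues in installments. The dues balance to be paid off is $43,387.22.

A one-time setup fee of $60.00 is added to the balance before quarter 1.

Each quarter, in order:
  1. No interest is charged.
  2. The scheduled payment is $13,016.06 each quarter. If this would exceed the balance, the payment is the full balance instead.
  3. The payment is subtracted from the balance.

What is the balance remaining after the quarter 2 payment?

$17,415.10

# | Opening | Payment | End bal
1 | $43,447.22 | $13,016.06 | $30,431.16
2 | $30,431.16 | $13,016.06 | $17,415.10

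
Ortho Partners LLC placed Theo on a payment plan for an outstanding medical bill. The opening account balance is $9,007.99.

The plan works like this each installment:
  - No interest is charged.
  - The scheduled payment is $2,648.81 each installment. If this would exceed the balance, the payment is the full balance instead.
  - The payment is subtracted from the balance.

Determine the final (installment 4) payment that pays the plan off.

$1,061.56

# | Opening | Payment | End bal
1 | $9,007.99 | $2,648.81 | $6,359.18
2 | $6,359.18 | $2,648.81 | $3,710.37
3 | $3,710.37 | $2,648.81 | $1,061.56
4 | $1,061.56 | $1,061.56 | $0.00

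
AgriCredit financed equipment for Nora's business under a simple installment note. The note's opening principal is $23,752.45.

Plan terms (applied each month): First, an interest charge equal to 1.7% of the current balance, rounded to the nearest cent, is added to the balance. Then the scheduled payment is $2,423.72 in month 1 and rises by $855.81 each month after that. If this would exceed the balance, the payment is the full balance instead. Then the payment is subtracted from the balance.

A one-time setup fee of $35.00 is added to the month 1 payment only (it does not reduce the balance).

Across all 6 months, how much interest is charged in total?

$1,601.13

Month 1: opening $23,752.45; interest $403.79 → $24,156.24; payment $2,423.72 (+ $35.00 fee); balance $21,732.52
Month 2: opening $21,732.52; interest $369.45 → $22,101.97; payment $3,279.53; balance $18,822.44
Month 3: opening $18,822.44; interest $319.98 → $19,142.42; payment $4,135.34; balance $15,007.08
Month 4: opening $15,007.08; interest $255.12 → $15,262.20; payment $4,991.15; balance $10,271.05
Month 5: opening $10,271.05; interest $174.61 → $10,445.66; payment $5,846.96; balance $4,598.70
Month 6: opening $4,598.70; interest $78.18 → $4,676.88; payment $4,676.88; balance $0.00
Total interest: $403.79 + $369.45 + $319.98 + $255.12 + $174.61 + $78.18 = $1,601.13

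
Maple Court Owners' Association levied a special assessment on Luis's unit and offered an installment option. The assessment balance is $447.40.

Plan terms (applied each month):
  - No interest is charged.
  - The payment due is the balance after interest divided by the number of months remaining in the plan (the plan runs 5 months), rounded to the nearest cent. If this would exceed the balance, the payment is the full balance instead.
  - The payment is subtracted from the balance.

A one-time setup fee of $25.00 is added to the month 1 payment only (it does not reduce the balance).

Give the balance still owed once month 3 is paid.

# | Opening | Payment | Fee | End bal
1 | $447.40 | $89.48 | $25.00 | $357.92
2 | $357.92 | $89.48 | — | $268.44
3 | $268.44 | $89.48 | — | $178.96

$178.96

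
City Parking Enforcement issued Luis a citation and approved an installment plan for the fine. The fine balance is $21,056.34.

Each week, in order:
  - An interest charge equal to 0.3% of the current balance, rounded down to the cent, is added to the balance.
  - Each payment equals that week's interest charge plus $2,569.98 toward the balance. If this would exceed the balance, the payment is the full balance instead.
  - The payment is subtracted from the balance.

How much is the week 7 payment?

$2,586.88

Week 1: opening $21,056.34; interest $63.16 → $21,119.50; payment $2,633.14; balance $18,486.36
Week 2: opening $18,486.36; interest $55.45 → $18,541.81; payment $2,625.43; balance $15,916.38
Week 3: opening $15,916.38; interest $47.74 → $15,964.12; payment $2,617.72; balance $13,346.40
Week 4: opening $13,346.40; interest $40.03 → $13,386.43; payment $2,610.01; balance $10,776.42
Week 5: opening $10,776.42; interest $32.32 → $10,808.74; payment $2,602.30; balance $8,206.44
Week 6: opening $8,206.44; interest $24.61 → $8,231.05; payment $2,594.59; balance $5,636.46
Week 7: opening $5,636.46; interest $16.90 → $5,653.36; payment $2,586.88; balance $3,066.48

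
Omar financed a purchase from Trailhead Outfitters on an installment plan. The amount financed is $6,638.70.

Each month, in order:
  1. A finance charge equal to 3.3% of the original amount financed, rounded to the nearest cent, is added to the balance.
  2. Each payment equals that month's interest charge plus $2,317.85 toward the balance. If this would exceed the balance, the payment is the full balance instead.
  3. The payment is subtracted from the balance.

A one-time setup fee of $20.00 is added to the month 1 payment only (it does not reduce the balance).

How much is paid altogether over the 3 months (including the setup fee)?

Month 1: opening $6,638.70; interest $219.08 → $6,857.78; payment $2,536.93 (+ $20.00 fee); balance $4,320.85
Month 2: opening $4,320.85; interest $219.08 → $4,539.93; payment $2,536.93; balance $2,003.00
Month 3: opening $2,003.00; interest $219.08 → $2,222.08; payment $2,222.08; balance $0.00
Total paid: $7,315.94

$7,315.94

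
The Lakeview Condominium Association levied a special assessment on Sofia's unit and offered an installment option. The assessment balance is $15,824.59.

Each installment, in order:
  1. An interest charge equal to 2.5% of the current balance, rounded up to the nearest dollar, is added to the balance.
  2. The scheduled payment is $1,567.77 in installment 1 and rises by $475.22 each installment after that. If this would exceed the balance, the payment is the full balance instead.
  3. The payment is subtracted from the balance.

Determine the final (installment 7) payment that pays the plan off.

Installment 1: opening $15,824.59; interest $396.00 → $16,220.59; payment $1,567.77; balance $14,652.82
Installment 2: opening $14,652.82; interest $367.00 → $15,019.82; payment $2,042.99; balance $12,976.83
Installment 3: opening $12,976.83; interest $325.00 → $13,301.83; payment $2,518.21; balance $10,783.62
Installment 4: opening $10,783.62; interest $270.00 → $11,053.62; payment $2,993.43; balance $8,060.19
Installment 5: opening $8,060.19; interest $202.00 → $8,262.19; payment $3,468.65; balance $4,793.54
Installment 6: opening $4,793.54; interest $120.00 → $4,913.54; payment $3,943.87; balance $969.67
Installment 7: opening $969.67; interest $25.00 → $994.67; payment $994.67; balance $0.00

$994.67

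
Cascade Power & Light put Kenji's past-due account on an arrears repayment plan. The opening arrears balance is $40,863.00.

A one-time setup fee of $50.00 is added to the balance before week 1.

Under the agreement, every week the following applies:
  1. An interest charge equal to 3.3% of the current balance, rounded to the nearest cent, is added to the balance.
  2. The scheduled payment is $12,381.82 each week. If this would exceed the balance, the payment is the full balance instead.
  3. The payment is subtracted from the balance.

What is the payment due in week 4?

$6,935.32

Week 1: $40,913.00 +$1,350.13 interest = $42,263.13; pay $12,381.82 → $29,881.31
Week 2: $29,881.31 +$986.08 interest = $30,867.39; pay $12,381.82 → $18,485.57
Week 3: $18,485.57 +$610.02 interest = $19,095.59; pay $12,381.82 → $6,713.77
Week 4: $6,713.77 +$221.55 interest = $6,935.32; pay $6,935.32 → $0.00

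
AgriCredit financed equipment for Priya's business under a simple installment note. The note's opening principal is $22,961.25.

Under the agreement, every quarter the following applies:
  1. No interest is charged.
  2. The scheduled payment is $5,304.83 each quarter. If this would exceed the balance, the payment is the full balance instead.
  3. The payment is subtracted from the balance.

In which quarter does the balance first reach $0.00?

5

Quarter 1: $22,961.25 − $5,304.83 → $17,656.42
Quarter 2: $17,656.42 − $5,304.83 → $12,351.59
Quarter 3: $12,351.59 − $5,304.83 → $7,046.76
Quarter 4: $7,046.76 − $5,304.83 → $1,741.93
Quarter 5: $1,741.93 − $1,741.93 → $0.00
Balance reaches $0.00 in quarter 5.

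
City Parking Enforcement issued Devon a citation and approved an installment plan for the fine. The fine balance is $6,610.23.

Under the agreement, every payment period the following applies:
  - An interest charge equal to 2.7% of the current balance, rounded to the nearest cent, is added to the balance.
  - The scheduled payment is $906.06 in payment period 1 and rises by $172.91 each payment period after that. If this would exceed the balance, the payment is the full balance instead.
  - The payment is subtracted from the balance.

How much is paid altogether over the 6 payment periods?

$7,280.31

Payment period 1: $6,610.23 +$178.48 interest = $6,788.71; pay $906.06 → $5,882.65
Payment period 2: $5,882.65 +$158.83 interest = $6,041.48; pay $1,078.97 → $4,962.51
Payment period 3: $4,962.51 +$133.99 interest = $5,096.50; pay $1,251.88 → $3,844.62
Payment period 4: $3,844.62 +$103.80 interest = $3,948.42; pay $1,424.79 → $2,523.63
Payment period 5: $2,523.63 +$68.14 interest = $2,591.77; pay $1,597.70 → $994.07
Payment period 6: $994.07 +$26.84 interest = $1,020.91; pay $1,020.91 → $0.00
Total paid: $7,280.31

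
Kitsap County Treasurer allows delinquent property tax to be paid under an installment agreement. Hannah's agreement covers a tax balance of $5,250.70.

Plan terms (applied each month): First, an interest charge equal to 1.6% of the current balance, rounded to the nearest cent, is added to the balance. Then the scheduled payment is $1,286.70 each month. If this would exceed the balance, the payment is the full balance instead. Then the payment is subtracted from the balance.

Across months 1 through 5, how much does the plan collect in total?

Month 1: $5,250.70 +$84.01 interest = $5,334.71; pay $1,286.70 → $4,048.01
Month 2: $4,048.01 +$64.77 interest = $4,112.78; pay $1,286.70 → $2,826.08
Month 3: $2,826.08 +$45.22 interest = $2,871.30; pay $1,286.70 → $1,584.60
Month 4: $1,584.60 +$25.35 interest = $1,609.95; pay $1,286.70 → $323.25
Month 5: $323.25 +$5.17 interest = $328.42; pay $328.42 → $0.00
Total paid: $5,475.22

$5,475.22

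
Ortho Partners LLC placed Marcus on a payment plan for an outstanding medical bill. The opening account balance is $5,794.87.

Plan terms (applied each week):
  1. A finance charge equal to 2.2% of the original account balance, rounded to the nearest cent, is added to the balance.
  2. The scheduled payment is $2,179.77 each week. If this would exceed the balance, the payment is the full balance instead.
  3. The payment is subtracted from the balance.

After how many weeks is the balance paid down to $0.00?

3

# | Opening | Interest | Payment | End bal
1 | $5,794.87 | $127.49 | $2,179.77 | $3,742.59
2 | $3,742.59 | $127.49 | $2,179.77 | $1,690.31
3 | $1,690.31 | $127.49 | $1,817.80 | $0.00
Balance reaches $0.00 in week 3.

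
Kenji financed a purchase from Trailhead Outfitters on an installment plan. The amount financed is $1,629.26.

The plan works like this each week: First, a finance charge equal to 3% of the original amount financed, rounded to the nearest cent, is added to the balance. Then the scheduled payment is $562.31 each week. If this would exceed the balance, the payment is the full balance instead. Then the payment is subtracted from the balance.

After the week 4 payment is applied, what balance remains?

$0.00

# | Opening | Interest | Payment | End bal
1 | $1,629.26 | $48.88 | $562.31 | $1,115.83
2 | $1,115.83 | $48.88 | $562.31 | $602.40
3 | $602.40 | $48.88 | $562.31 | $88.97
4 | $88.97 | $48.88 | $137.85 | $0.00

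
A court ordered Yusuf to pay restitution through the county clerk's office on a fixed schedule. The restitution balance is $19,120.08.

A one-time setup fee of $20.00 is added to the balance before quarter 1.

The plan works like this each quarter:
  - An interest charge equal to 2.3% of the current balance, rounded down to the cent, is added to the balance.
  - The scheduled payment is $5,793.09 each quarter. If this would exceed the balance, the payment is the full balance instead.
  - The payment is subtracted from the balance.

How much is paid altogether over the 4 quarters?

# | Opening | Interest | Payment | End bal
1 | $19,140.08 | $440.22 | $5,793.09 | $13,787.21
2 | $13,787.21 | $317.10 | $5,793.09 | $8,311.22
3 | $8,311.22 | $191.15 | $5,793.09 | $2,709.28
4 | $2,709.28 | $62.31 | $2,771.59 | $0.00
Total paid: $20,150.86

$20,150.86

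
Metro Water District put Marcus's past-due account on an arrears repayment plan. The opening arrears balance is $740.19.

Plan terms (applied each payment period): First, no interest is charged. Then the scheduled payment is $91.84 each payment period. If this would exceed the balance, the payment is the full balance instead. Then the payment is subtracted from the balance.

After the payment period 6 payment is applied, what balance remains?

Payment period 1: $740.19 − $91.84 → $648.35
Payment period 2: $648.35 − $91.84 → $556.51
Payment period 3: $556.51 − $91.84 → $464.67
Payment period 4: $464.67 − $91.84 → $372.83
Payment period 5: $372.83 − $91.84 → $280.99
Payment period 6: $280.99 − $91.84 → $189.15

$189.15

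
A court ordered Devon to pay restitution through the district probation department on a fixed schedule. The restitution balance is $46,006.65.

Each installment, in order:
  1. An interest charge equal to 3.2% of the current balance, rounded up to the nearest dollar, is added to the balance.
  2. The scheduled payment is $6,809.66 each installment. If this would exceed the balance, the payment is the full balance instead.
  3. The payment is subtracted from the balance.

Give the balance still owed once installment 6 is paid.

$11,311.69

# | Opening | Interest | Payment | End bal
1 | $46,006.65 | $1,473.00 | $6,809.66 | $40,669.99
2 | $40,669.99 | $1,302.00 | $6,809.66 | $35,162.33
3 | $35,162.33 | $1,126.00 | $6,809.66 | $29,478.67
4 | $29,478.67 | $944.00 | $6,809.66 | $23,613.01
5 | $23,613.01 | $756.00 | $6,809.66 | $17,559.35
6 | $17,559.35 | $562.00 | $6,809.66 | $11,311.69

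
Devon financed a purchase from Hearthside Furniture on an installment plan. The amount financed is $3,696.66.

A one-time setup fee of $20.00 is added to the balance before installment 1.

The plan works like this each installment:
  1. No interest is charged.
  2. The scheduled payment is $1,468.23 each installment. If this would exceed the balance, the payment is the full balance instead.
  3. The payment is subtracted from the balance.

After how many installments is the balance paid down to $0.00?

3

Installment 1: $3,716.66 − $1,468.23 → $2,248.43
Installment 2: $2,248.43 − $1,468.23 → $780.20
Installment 3: $780.20 − $780.20 → $0.00
Balance reaches $0.00 in installment 3.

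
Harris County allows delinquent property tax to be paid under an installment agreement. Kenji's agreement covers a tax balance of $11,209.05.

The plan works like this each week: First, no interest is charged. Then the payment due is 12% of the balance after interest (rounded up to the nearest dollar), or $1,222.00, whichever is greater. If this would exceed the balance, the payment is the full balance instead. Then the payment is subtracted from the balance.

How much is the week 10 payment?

$87.05

Week 1: opening $11,209.05; payment $1,346.00; balance $9,863.05
Week 2: opening $9,863.05; payment $1,222.00; balance $8,641.05
Week 3: opening $8,641.05; payment $1,222.00; balance $7,419.05
Week 4: opening $7,419.05; payment $1,222.00; balance $6,197.05
Week 5: opening $6,197.05; payment $1,222.00; balance $4,975.05
Week 6: opening $4,975.05; payment $1,222.00; balance $3,753.05
Week 7: opening $3,753.05; payment $1,222.00; balance $2,531.05
Week 8: opening $2,531.05; payment $1,222.00; balance $1,309.05
Week 9: opening $1,309.05; payment $1,222.00; balance $87.05
Week 10: opening $87.05; payment $87.05; balance $0.00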